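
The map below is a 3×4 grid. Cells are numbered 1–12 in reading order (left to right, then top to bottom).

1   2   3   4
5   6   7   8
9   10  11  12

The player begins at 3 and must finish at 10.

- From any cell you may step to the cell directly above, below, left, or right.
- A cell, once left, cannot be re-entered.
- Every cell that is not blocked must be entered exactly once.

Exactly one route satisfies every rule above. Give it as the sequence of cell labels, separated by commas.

3, 4, 8, 12, 11, 7, 6, 2, 1, 5, 9, 10

Need to visit all 12 open cells exactly once, starting at 3 and ending at 10.
Cell 1 has only two open neighbours (5 and 2), so the path must pass straight through it: one of those is the cell it's entered from and the other is where it exits.
Route from 3: right to 4, 2× down (reaching 12), left to 11, up to 7, left to 6, up to 2, left to 1, 2× down (reaching 9), right to 10 — 11 moves in all.
Check: all 12 open cells covered.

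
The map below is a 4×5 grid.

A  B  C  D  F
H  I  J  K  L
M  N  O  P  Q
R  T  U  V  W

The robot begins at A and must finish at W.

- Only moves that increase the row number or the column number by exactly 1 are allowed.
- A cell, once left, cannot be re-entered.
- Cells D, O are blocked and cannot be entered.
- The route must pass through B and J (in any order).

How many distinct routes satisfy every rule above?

6

A right/down-only route from A to W makes exactly 3 down-moves and 4 right-moves in some order.
With no other constraints that would be C(7,3) = 35 routes.
A monotone route can only reach the required cells in the order B, J, so split there and multiply the segment counts (each segment already excludes blocked cells): A→B: 1; B→J: 2; J→W: 3; product = 6.
That gives 6 routes.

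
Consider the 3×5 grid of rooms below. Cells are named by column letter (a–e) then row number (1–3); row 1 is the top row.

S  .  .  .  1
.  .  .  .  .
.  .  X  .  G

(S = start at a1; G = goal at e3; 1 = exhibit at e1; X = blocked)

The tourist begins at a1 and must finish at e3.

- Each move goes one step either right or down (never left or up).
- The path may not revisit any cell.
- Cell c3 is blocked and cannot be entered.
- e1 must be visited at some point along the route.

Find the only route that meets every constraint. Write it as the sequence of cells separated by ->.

Moves only go right or down, so the column and row indices never decrease.
Route from a1: 4× right (reaching e1), 2× down (reaching e3) — 6 moves in all.
Check: all required cells visited.

a1 -> b1 -> c1 -> d1 -> e1 -> e2 -> e3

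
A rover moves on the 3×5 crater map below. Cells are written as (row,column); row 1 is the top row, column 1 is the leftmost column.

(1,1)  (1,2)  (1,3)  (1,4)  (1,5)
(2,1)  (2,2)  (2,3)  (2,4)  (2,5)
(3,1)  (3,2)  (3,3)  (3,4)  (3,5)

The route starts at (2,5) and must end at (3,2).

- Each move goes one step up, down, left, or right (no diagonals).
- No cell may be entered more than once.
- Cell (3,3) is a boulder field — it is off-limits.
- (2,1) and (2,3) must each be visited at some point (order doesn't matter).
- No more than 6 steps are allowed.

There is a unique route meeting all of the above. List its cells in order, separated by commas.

The 6-move cap with required stops at (2,1), (2,3) leaves no slack for detours.
Route from (2,5): left 4 to (2,1), down 1 to (3,1), right 1 to (3,2) — 6 moves in all.
Check: all required cells visited; 6 ≤ 6 moves.

(2,5), (2,4), (2,3), (2,2), (2,1), (3,1), (3,2)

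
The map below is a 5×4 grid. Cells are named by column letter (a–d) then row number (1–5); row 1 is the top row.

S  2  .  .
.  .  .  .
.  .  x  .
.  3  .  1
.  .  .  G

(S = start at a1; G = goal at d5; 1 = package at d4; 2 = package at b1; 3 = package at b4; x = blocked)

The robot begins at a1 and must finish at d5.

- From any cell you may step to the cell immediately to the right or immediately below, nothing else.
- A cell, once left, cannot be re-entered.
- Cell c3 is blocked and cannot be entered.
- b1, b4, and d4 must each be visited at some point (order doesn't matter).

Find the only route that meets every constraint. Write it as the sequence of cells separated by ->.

a1 -> b1 -> b2 -> b3 -> b4 -> c4 -> d4 -> d5

Moves only go right or down, so the column and row indices never decrease.
Route from a1: right 1 to b1, down 3 to b4, right 2 to d4, down 1 to d5 — 7 moves in all.
Check: all required cells visited.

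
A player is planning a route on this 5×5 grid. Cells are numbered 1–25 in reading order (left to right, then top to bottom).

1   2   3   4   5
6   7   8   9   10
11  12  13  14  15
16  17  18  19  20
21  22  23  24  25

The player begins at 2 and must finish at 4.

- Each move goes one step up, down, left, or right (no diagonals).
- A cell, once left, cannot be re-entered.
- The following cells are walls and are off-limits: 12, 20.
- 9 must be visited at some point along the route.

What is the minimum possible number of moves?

Any route passes through 9 somewhere between 2 and 4. Summing Manhattan distances along the two legs (2 → 9 → 4) gives a lower bound of 3 + 1 = 4 moves.
A route of 4 moves achieves this: 2 → 7 → 8 → 9 → 4.
Since 4 matches the lower bound, it is optimal.

4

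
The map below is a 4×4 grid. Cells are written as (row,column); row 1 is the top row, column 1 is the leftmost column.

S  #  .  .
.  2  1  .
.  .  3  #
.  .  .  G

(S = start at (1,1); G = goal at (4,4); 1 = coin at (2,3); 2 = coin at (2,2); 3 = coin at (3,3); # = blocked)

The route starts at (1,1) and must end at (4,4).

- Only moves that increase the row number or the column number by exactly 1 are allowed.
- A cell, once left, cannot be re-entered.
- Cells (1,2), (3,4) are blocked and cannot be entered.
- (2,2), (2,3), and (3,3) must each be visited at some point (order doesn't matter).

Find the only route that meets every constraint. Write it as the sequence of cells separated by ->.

Moves only go right or down, so the column and row indices never decrease.
Route from (1,1): down 1 to (2,1), right 2 to (2,3), down 2 to (4,3), right 1 to (4,4) — 6 moves in all.
Check: all required cells visited.

(1,1) -> (2,1) -> (2,2) -> (2,3) -> (3,3) -> (4,3) -> (4,4)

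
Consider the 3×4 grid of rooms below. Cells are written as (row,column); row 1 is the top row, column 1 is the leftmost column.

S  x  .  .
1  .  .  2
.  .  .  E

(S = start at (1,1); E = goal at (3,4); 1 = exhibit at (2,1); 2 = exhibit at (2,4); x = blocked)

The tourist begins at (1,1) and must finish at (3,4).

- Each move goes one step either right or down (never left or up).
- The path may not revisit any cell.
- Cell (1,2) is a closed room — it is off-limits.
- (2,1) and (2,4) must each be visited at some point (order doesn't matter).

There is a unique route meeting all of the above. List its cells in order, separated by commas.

(1,1), (2,1), (2,2), (2,3), (2,4), (3,4)

Moves only go right or down, so the column and row indices never decrease.
Route from (1,1): down 1 to (2,1), right 3 to (2,4), down 1 to (3,4) — 5 moves in all.
Check: all required cells visited.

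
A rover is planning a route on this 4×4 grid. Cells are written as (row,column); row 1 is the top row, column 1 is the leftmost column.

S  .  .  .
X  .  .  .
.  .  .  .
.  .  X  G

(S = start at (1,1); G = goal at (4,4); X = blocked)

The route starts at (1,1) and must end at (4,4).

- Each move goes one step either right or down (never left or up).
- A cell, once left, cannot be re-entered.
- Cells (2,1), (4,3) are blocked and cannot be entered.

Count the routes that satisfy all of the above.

6

A right/down-only route from (1,1) to (4,4) makes exactly 3 down-moves and 3 right-moves in some order.
With no other constraints that would be C(6,3) = 20 routes.
Subtract routes through each blocked cell (inclusion–exclusion for overlaps): − through (2,1): 10 − through (4,3): 10 + through (2,1)&(4,3): 6 → 6.
That gives 6 routes.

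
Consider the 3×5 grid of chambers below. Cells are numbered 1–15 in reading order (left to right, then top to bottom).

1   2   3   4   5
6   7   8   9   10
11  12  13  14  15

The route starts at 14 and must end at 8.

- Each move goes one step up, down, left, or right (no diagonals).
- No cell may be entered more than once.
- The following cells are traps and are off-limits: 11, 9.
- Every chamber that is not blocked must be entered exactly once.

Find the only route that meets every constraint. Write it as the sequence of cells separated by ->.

Need to visit all 13 open cells exactly once, starting at 14 and ending at 8.
Cell 5 has only two open neighbours (10 and 4), so the path must pass straight through it: one of those is the cell it's entered from and the other is where it exits.
Route from 14: right 1 to 15, up 2 to 5, left 4 to 1, down 1 to 6, right 1 to 7, down 1 to 12, right 1 to 13, up 1 to 8 — 12 moves in all.
Check: all 13 open cells covered.

14 -> 15 -> 10 -> 5 -> 4 -> 3 -> 2 -> 1 -> 6 -> 7 -> 12 -> 13 -> 8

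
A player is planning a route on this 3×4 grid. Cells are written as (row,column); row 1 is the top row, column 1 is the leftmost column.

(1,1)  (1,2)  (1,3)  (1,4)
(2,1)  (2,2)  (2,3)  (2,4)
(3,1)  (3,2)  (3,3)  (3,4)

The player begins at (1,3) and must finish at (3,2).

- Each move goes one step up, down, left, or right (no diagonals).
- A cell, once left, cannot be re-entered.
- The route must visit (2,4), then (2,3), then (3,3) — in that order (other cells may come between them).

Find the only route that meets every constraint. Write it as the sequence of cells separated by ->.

The waypoints must appear in the order (2,4), (2,3), (3,3), with no cell reused.
Route from (1,3): right to (1,4), down to (2,4), left to (2,3), down to (3,3), left to (3,2) — 5 moves in all.
Check: order respected ((2,4) at step 2, (2,3) at step 3, (3,3) at step 4).

(1,3) -> (1,4) -> (2,4) -> (2,3) -> (3,3) -> (3,2)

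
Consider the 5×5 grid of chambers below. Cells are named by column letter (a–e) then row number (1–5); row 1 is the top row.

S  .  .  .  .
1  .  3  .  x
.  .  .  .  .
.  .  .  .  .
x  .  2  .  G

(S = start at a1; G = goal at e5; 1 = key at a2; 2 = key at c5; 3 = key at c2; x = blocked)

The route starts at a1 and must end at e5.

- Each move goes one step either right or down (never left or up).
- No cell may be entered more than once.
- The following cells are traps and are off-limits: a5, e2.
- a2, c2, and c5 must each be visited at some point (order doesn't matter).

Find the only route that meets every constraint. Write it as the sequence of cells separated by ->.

Moves only go right or down, so the column and row indices never decrease.
Route from a1: down to a2, 2× right (reaching c2), 3× down (reaching c5), 2× right (reaching e5) — 8 moves in all.
Check: all required cells visited.

a1 -> a2 -> b2 -> c2 -> c3 -> c4 -> c5 -> d5 -> e5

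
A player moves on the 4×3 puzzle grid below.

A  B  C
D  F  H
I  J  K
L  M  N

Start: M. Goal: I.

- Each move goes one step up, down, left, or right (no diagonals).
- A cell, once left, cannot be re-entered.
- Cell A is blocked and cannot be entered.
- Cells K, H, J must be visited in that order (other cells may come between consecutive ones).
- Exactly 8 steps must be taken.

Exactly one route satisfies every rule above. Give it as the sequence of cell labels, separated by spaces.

The waypoints must appear in the order K, H, J, with no cell reused.
Route from M: right to N, 3× up (reaching C), left to B, 2× down (reaching J), left to I — 8 moves in all.
Check: order respected (K at step 2, H at step 3, J at step 7); 8 moves as required.

M N K H C B F J I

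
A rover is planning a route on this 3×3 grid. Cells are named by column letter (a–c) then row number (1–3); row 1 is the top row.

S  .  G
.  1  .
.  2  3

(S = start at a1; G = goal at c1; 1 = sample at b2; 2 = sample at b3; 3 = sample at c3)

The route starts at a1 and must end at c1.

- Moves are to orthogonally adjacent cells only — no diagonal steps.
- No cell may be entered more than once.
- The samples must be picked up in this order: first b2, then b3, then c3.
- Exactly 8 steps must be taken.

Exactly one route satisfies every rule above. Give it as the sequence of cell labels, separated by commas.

The waypoints must appear in the order b2, b3, c3, with no cell reused.
Route from a1: right 1 to b1, down 1 to b2, left 1 to a2, down 1 to a3, right 2 to c3, up 2 to c1 — 8 moves in all.
Check: order respected (1 at step 2, 2 at step 5, 3 at step 6); 8 moves as required.

a1, b1, b2, a2, a3, b3, c3, c2, c1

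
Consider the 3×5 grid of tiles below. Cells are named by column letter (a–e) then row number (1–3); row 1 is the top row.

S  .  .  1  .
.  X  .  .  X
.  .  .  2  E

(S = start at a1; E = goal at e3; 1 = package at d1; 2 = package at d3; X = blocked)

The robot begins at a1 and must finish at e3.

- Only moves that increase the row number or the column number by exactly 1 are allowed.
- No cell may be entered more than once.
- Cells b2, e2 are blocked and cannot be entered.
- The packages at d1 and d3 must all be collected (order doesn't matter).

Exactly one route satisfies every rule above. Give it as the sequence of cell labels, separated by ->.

Moves only go right or down, so the column and row indices never decrease.
Route from a1: 3× right (reaching d1), 2× down (reaching d3), right to e3 — 6 moves in all.
Check: all required cells visited.

a1 -> b1 -> c1 -> d1 -> d2 -> d3 -> e3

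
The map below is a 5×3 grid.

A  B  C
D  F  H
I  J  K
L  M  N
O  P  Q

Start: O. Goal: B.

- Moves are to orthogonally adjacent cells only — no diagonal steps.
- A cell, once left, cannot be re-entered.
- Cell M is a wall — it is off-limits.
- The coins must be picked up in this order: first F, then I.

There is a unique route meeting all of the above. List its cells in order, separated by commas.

The waypoints must appear in the order F, I, with no cell reused.
Route from O: right 2 to Q, up 3 to H, left 1 to F, down 1 to J, left 1 to I, up 2 to A, right 1 to B — 11 moves in all.
Check: order respected (F at step 6, I at step 8).

O, P, Q, N, K, H, F, J, I, D, A, B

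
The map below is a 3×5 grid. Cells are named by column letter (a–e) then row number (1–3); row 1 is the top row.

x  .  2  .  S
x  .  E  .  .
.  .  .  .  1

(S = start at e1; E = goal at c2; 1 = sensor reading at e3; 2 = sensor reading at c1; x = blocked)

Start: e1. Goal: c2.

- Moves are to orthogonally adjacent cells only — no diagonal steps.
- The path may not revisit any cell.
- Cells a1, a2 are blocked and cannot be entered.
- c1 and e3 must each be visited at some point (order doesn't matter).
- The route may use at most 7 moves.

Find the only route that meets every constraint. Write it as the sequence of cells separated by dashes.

The 7-move cap with required stops at c1, e3 leaves no slack for detours.
Route from e1: down 2 to e3, left 1 to d3, up 2 to d1, left 1 to c1, down 1 to c2 — 7 moves in all.
Check: all required cells visited; 7 ≤ 7 moves.

e1 - e2 - e3 - d3 - d2 - d1 - c1 - c2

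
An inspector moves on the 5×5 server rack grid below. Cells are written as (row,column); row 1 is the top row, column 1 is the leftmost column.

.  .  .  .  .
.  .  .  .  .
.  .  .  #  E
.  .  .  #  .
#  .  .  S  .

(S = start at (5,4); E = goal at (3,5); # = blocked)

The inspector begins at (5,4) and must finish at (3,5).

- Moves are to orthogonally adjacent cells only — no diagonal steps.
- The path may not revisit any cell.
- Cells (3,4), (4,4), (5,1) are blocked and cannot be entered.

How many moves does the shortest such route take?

The Manhattan distance from (5,4) to (3,5) is |5−3| + |4−5| = 3, so at least 3 moves are needed.
A route of 3 moves achieves this: (5,4) → (5,5) → (4,5) → (3,5).
Since 3 matches the lower bound, it is optimal.

3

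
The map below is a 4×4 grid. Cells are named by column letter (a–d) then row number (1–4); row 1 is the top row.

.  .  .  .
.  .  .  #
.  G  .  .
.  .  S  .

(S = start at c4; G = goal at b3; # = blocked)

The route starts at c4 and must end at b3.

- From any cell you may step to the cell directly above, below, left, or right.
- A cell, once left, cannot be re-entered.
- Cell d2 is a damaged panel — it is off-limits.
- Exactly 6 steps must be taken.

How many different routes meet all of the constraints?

4

Need simple routes of exactly 6 moves from c4 to b3 (Manhattan distance 2, so 2 moves are spent on a detour and 2 undoing it).
Enumerating: c4 c3 c2 c1 b1 b2 b3 | c4 c3 c2 b2 a2 a3 b3 | c4 b4 a4 a3 a2 b2 b3 | c4 d4 d3 c3 c2 b2 b3.
That gives 4 routes.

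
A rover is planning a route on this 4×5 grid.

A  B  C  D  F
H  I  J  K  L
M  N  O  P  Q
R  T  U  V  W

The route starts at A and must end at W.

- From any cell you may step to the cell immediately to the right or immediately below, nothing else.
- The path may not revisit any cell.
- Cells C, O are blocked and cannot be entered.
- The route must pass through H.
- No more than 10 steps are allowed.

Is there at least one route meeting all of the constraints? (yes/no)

yes

One route that works: A → H → M → R → T → U → V → W.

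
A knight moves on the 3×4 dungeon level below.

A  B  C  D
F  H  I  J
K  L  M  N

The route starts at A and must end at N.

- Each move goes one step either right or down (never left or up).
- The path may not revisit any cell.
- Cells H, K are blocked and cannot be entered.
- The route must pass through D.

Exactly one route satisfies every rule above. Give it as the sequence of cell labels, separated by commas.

A, B, C, D, J, N

Moves only go right or down, so the column and row indices never decrease.
Route from A: right 3 to D, down 2 to N — 5 moves in all.
Check: all required cells visited.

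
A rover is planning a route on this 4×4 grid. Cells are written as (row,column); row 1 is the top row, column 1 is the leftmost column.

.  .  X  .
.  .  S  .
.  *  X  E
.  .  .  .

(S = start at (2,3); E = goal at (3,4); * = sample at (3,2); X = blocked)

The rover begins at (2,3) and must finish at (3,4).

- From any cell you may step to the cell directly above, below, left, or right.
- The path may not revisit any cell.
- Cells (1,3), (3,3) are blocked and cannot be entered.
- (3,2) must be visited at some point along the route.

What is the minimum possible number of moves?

Any route passes through (3,2) somewhere between (2,3) and (3,4). Summing Manhattan distances along the two legs ((2,3) → (3,2) → (3,4)) gives a lower bound of 2 + 2 = 4 moves.
That bound ignores the blocked cells. Measuring each leg by the fewest moves that actually steer around them ((2,3)→(3,2): 2; (3,2)→(3,4): 4) raises the lower bound to 6.
A route of 6 moves exists: (2,3) → (2,2) → (3,2) → (4,2) → (4,3) → (4,4) → (3,4).
Since 6 matches that lower bound, it is optimal.

6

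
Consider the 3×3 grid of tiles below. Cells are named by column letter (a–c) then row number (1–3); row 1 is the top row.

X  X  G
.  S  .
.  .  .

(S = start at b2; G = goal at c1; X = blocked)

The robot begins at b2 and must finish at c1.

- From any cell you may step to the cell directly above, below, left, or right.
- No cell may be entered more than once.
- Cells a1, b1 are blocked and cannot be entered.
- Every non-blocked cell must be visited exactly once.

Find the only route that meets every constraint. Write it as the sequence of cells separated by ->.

Need to visit all 7 open cells exactly once, starting at b2 and ending at c1.
Cell a2 has only two open neighbours (a3 and b2), so the path must pass straight through it: one of those is the cell it's entered from and the other is where it exits.
Route from b2: left to a2, down to a3, 2× right (reaching c3), 2× up (reaching c1) — 6 moves in all.
Check: all 7 open cells covered.

b2 -> a2 -> a3 -> b3 -> c3 -> c2 -> c1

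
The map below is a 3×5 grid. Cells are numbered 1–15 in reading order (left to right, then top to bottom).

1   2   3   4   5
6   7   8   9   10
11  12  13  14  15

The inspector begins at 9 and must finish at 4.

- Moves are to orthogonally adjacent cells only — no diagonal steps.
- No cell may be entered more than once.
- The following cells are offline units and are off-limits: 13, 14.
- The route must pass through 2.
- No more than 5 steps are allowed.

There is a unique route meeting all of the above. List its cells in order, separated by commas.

The 5-move cap with required stops at 2 leaves no slack for detours.
Route from 9: left 2 to 7, up 1 to 2, right 2 to 4 — 5 moves in all.
Check: all required cells visited; 5 ≤ 5 moves.

9, 8, 7, 2, 3, 4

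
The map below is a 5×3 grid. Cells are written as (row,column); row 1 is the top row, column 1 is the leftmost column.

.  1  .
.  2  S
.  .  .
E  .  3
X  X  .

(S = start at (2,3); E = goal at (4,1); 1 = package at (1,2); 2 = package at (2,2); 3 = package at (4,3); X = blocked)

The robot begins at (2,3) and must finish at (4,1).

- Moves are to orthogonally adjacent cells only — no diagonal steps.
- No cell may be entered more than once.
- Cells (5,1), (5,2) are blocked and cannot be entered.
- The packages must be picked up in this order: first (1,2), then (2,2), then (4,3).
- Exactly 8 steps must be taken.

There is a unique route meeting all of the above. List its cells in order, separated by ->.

The waypoints must appear in the order (1,2), (2,2), (4,3), with no cell reused.
Route from (2,3): up 1 to (1,3), left 1 to (1,2), down 2 to (3,2), right 1 to (3,3), down 1 to (4,3), left 2 to (4,1) — 8 moves in all.
Check: order respected (1 at step 2, 2 at step 3, 3 at step 6); 8 moves as required.

(2,3) -> (1,3) -> (1,2) -> (2,2) -> (3,2) -> (3,3) -> (4,3) -> (4,2) -> (4,1)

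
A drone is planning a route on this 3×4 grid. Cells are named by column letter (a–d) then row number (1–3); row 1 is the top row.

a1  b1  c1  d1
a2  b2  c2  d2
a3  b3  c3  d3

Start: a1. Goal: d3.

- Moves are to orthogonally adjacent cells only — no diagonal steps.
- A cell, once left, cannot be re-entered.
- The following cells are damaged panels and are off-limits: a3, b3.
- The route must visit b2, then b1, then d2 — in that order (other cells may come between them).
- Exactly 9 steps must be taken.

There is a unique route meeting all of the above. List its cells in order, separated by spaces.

The waypoints must appear in the order b2, b1, d2, with no cell reused.
Route from a1: down to a2, right to b2, up to b1, 2× right (reaching d1), down to d2, left to c2, down to c3, right to d3 — 9 moves in all.
Check: order respected (b2 at step 2, b1 at step 3, d2 at step 6); 9 moves as required.

a1 a2 b2 b1 c1 d1 d2 c2 c3 d3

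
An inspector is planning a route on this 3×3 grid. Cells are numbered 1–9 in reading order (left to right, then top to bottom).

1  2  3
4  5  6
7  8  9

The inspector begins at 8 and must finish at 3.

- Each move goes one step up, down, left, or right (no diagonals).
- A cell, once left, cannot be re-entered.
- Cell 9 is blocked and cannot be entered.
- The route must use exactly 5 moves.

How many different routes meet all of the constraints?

Need simple routes of exactly 5 moves from 8 to 3 (Manhattan distance 3, so 1 moves are spent on a detour and 1 undoing it).
Enumerating: 8 5 4 1 2 3 | 8 7 4 1 2 3 | 8 7 4 5 2 3 | 8 7 4 5 6 3.
That gives 4 routes.

4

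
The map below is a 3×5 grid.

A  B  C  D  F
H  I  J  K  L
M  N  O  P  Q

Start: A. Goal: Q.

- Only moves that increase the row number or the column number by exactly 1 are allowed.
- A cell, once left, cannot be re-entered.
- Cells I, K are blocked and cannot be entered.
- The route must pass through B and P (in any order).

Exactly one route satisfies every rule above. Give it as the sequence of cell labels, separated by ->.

Moves only go right or down, so the column and row indices never decrease.
Route from A: right 2 to C, down 2 to O, right 2 to Q — 6 moves in all.
Check: all required cells visited.

A -> B -> C -> J -> O -> P -> Q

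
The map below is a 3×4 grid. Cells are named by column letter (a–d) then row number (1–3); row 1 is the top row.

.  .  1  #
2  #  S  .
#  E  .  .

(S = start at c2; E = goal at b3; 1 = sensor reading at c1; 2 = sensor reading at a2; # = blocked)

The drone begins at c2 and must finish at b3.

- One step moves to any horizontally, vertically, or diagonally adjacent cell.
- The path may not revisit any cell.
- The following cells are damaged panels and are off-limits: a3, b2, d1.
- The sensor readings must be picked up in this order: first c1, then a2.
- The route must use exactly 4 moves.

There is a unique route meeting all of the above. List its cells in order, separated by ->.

The waypoints must appear in the order c1, a2, with no cell reused.
Route from c2: up 1 to c1, left 1 to b1, down-left 1 to a2, down-right 1 to b3 — 4 moves in all.
Check: order respected (1 at step 1, 2 at step 3); 4 moves as required.

c2 -> c1 -> b1 -> a2 -> b3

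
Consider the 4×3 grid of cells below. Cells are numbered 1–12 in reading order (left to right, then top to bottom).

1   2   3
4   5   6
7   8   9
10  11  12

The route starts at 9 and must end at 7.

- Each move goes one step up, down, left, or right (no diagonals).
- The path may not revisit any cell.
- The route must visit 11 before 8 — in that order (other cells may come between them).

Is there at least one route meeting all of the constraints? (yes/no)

yes

One route that works: 9 → 12 → 11 → 8 → 7.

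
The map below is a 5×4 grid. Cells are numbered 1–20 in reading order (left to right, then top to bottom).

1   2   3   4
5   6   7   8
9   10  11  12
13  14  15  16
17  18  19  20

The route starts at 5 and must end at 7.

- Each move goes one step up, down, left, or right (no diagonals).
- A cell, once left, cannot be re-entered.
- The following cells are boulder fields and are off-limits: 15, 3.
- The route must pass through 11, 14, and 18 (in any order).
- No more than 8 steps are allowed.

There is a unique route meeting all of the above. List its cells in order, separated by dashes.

Any route must reach 11, 14, and 18 and still end at 7 within 8 moves, so the order of the required stops is forced.
Route from 5: 3× down (reaching 17), right to 18, 2× up (reaching 10), right to 11, up to 7 — 8 moves in all.
Check: all required cells visited; 8 ≤ 8 moves.

5 - 9 - 13 - 17 - 18 - 14 - 10 - 11 - 7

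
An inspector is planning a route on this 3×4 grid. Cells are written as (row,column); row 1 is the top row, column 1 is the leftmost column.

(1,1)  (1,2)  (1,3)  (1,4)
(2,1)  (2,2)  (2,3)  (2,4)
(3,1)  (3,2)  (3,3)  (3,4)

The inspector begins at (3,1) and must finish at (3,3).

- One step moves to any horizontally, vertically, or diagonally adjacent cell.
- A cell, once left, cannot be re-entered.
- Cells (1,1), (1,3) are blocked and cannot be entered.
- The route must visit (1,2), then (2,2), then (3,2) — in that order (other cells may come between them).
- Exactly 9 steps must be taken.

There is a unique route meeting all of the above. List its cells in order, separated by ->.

The waypoints must appear in the order (1,2), (2,2), (3,2), with no cell reused.
Route from (3,1): up to (2,1), up-right to (1,2), 2× down (reaching (3,2)), 2× up-right (reaching (1,4)), 2× down (reaching (3,4)), left to (3,3) — 9 moves in all.
Check: order respected ((1,2) at step 2, (2,2) at step 3, (3,2) at step 4); 9 moves as required.

(3,1) -> (2,1) -> (1,2) -> (2,2) -> (3,2) -> (2,3) -> (1,4) -> (2,4) -> (3,4) -> (3,3)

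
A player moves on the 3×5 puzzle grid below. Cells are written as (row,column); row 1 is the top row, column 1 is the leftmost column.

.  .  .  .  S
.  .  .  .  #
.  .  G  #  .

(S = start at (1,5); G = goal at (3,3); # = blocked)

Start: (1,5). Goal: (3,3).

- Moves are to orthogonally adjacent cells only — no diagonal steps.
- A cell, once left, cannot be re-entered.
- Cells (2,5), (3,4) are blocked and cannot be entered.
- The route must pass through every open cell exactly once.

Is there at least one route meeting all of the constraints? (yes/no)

Colour the cells like a checkerboard: each orthogonal step flips colour, so a Hamiltonian route alternates colours. Here there are 8 cells of one colour and 5 of the other, with start on the same colour as the goal — the counts and endpoints can't be arranged into an alternating sequence of length 13, so no Hamiltonian route exists.

no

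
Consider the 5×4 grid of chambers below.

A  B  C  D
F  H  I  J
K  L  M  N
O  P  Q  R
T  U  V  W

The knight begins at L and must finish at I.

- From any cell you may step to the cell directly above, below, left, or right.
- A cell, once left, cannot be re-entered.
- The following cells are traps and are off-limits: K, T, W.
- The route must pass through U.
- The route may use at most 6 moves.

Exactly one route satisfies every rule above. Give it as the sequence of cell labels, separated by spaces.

L P U V Q M I

The 6-move cap with required stops at U leaves no slack for detours.
Route from L: 2× down (reaching U), right to V, 3× up (reaching I) — 6 moves in all.
Check: all required cells visited; 6 ≤ 6 moves.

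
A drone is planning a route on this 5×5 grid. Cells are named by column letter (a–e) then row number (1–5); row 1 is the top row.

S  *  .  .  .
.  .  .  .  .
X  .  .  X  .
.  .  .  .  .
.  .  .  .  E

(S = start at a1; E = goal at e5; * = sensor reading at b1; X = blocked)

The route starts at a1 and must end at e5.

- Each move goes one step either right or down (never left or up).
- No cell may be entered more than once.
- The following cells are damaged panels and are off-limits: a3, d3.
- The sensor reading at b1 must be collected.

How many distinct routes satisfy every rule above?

A right/down-only route from a1 to e5 makes exactly 4 down-moves and 4 right-moves in some order.
With no other constraints that would be C(8,4) = 70 routes.
Split at b1 and multiply the segment counts (each segment already excludes blocked cells): a1→b1: 1; b1→e5: 17; product = 17.
That gives 17 routes.

17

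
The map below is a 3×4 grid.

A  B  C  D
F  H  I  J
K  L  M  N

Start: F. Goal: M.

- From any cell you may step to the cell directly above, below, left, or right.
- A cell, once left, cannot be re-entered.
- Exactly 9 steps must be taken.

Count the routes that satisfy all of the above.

6

Need simple routes of exactly 9 moves from F to M (Manhattan distance 3, so 3 moves are spent on a detour and 3 undoing it).
Enumerating: F A B H I C D J N M | F A B C D J I H L M | F K L H B C I J N M | F K L H B C D J N M | F K L H B C D J I M | F K L H I C D J N M.
That gives 6 routes.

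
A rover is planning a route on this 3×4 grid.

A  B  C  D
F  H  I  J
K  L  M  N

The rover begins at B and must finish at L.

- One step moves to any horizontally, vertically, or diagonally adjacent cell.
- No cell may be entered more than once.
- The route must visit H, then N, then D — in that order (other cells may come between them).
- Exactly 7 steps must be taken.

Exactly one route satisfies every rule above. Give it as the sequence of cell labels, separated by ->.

B -> H -> M -> N -> J -> D -> I -> L

The waypoints must appear in the order H, N, D, with no cell reused.
Route from B: down 1 to H, down-right 1 to M, right 1 to N, up 2 to D, down-left 2 to L — 7 moves in all.
Check: order respected (H at step 1, N at step 3, D at step 5); 7 moves as required.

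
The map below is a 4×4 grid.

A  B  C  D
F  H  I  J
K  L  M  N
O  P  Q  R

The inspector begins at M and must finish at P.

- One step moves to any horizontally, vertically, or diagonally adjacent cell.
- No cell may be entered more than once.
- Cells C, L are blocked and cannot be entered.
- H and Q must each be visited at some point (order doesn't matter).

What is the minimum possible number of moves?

Any route passes through H and Q in some order between M and P. Summing Chebyshev distances along each leg and taking the cheapest ordering (M → H → Q → P) gives a lower bound of 1 + 2 + 1 = 4 moves.
The shortest route satisfying every rule uses 5 moves: M → H → I → N → Q → P.
The bound of 4 isn't tight here; checking systematically, no route of length 4 through 4 satisfies every constraint, so 5 is the minimum.

5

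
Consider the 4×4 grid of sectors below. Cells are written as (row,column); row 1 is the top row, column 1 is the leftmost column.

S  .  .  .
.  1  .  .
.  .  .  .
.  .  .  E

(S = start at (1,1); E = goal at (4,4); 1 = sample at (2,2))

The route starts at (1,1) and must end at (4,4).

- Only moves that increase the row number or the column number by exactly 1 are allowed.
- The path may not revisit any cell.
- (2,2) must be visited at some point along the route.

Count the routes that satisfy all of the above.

A right/down-only route from (1,1) to (4,4) makes exactly 3 down-moves and 3 right-moves in some order.
With no other constraints that would be C(6,3) = 20 routes.
Split at (2,2) and multiply the segment counts: (1,1)→(2,2): 2; (2,2)→(4,4): 6; product = 12.
That gives 12 routes.

12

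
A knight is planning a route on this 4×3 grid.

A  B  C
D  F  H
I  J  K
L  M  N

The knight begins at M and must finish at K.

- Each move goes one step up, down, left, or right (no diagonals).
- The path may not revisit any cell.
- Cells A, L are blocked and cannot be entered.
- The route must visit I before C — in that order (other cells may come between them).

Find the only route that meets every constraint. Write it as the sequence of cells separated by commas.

The waypoints must appear in the order I, C, with no cell reused.
Route from M: up to J, left to I, up to D, right to F, up to B, right to C, 2× down (reaching K) — 8 moves in all.
Check: order respected (I at step 2, C at step 6).

M, J, I, D, F, B, C, H, K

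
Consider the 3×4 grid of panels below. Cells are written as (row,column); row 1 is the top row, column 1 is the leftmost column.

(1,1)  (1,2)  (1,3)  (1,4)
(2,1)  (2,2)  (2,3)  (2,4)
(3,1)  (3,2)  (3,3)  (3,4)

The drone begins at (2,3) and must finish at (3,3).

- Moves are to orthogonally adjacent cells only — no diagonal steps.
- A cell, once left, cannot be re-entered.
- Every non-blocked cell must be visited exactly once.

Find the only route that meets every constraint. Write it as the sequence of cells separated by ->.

Need to visit all 12 open cells exactly once, starting at (2,3) and ending at (3,3).
Cell (3,1) has only two open neighbours ((2,1) and (3,2)), so the path must pass straight through it: one of those is the cell it's entered from and the other is where it exits.
Route from (2,3): left to (2,2), down to (3,2), left to (3,1), 2× up (reaching (1,1)), 3× right (reaching (1,4)), 2× down (reaching (3,4)), left to (3,3) — 11 moves in all.
Check: all 12 open cells covered.

(2,3) -> (2,2) -> (3,2) -> (3,1) -> (2,1) -> (1,1) -> (1,2) -> (1,3) -> (1,4) -> (2,4) -> (3,4) -> (3,3)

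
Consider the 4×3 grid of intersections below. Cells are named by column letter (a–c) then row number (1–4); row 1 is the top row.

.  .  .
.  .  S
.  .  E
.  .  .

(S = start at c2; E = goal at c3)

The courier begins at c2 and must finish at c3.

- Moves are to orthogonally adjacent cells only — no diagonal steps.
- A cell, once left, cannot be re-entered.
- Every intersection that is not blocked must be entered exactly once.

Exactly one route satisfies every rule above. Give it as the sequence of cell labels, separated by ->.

c2 -> c1 -> b1 -> a1 -> a2 -> b2 -> b3 -> a3 -> a4 -> b4 -> c4 -> c3

Need to visit all 12 open cells exactly once, starting at c2 and ending at c3.
Cell c1 has only two open neighbours (c2 and b1), so the path must pass straight through it: one of those is the cell it's entered from and the other is where it exits.
Route from c2: up to c1, 2× left (reaching a1), down to a2, right to b2, down to b3, left to a3, down to a4, 2× right (reaching c4), up to c3 — 11 moves in all.
Check: all 12 open cells covered.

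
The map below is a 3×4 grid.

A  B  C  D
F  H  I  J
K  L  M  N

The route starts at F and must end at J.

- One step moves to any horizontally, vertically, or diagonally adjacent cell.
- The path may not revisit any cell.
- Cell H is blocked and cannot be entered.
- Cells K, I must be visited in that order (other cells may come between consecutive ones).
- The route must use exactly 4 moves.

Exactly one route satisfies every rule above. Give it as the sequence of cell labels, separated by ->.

The waypoints must appear in the order K, I, with no cell reused.
Route from F: down 1 to K, right 1 to L, up-right 1 to I, right 1 to J — 4 moves in all.
Check: order respected (K at step 1, I at step 3); 4 moves as required.

F -> K -> L -> I -> J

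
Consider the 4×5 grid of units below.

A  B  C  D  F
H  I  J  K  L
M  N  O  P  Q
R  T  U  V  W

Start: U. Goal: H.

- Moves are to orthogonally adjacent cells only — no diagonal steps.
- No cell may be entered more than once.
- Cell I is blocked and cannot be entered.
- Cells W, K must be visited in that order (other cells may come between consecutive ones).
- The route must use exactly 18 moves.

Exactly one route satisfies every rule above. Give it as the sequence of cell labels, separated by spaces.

The waypoints must appear in the order W, K, with no cell reused.
Route from U: 2× left (reaching R), up to M, 3× right (reaching P), down to V, right to W, 3× up (reaching F), left to D, down to K, left to J, up to C, 2× left (reaching A), down to H — 18 moves in all.
Check: order respected (W at step 8, K at step 13); 18 moves as required.

U T R M N O P V W Q L F D K J C B A H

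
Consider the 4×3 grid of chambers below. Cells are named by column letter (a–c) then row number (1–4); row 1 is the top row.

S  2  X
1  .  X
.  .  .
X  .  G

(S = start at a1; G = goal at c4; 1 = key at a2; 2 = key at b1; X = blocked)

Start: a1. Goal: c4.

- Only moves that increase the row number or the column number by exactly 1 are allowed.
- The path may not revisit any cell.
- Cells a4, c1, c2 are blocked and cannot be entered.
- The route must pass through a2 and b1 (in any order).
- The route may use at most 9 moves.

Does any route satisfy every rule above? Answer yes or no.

a2 is below but to the left of b1: going b1 → a2 would need a leftward move and a2 → b1 an upward move, so no right/down-only route can visit both required cells.

no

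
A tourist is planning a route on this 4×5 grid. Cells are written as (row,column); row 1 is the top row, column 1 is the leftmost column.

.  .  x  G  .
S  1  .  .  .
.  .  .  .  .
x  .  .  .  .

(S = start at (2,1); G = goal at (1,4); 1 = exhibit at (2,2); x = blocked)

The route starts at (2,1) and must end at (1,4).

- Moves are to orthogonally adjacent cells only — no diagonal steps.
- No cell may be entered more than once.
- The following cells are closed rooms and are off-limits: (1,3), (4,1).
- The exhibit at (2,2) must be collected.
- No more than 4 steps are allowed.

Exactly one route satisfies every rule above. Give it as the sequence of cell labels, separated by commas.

The budget equals the shortest possible length, so every move has to be on a shortest route through the required cells.
Route from (2,1): right 3 to (2,4), up 1 to (1,4) — 4 moves in all.
Check: all required cells visited; 4 ≤ 4 moves.

(2,1), (2,2), (2,3), (2,4), (1,4)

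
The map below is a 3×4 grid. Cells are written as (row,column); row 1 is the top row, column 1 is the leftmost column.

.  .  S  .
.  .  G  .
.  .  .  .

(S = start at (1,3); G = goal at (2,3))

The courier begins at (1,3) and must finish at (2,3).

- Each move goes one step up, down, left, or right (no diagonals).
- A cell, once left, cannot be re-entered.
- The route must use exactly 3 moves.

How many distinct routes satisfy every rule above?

Need simple routes of exactly 3 moves from (1,3) to (2,3) (Manhattan distance 1, so 1 moves are spent on a detour and 1 undoing it).
Enumerating: (1,3) (1,2) (2,2) (2,3) | (1,3) (1,4) (2,4) (2,3).
That gives 2 routes.

2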